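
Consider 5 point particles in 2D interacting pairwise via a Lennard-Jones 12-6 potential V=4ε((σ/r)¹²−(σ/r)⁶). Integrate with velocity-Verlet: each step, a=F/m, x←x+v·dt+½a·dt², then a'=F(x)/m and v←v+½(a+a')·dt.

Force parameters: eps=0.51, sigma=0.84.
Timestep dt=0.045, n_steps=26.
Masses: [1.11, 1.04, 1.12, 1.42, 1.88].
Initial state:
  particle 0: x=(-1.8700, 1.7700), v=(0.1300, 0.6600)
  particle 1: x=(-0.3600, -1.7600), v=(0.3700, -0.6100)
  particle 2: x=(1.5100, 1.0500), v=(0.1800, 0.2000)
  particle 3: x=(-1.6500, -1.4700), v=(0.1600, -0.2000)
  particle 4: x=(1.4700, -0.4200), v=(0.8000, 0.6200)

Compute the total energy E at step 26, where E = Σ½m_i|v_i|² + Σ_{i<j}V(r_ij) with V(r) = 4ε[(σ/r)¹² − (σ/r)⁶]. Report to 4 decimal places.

1.3637

step 0: x0=(-1.8700, 1.7700) x1=(-0.3600, -1.7600) x2=(1.5100, 1.0500) x3=(-1.6500, -1.4700) x4=(1.4700, -0.4200)
step 1: x0=(-1.8641, 1.7997) x1=(-0.3438, -1.7873) x2=(1.5181, 1.0588) x3=(-1.6424, -1.4791) x4=(1.5060, -0.3920)
step 2: x0=(-1.8583, 1.8294) x1=(-0.3286, -1.8144) x2=(1.5262, 1.0670) x3=(-1.6342, -1.4883) x4=(1.5420, -0.3636)
step 3: x0=(-1.8524, 1.8591) x1=(-0.3143, -1.8413) x2=(1.5343, 1.0746) x3=(-1.6252, -1.4977) x4=(1.5780, -0.3349)
step 4: x0=(-1.8466, 1.8888) x1=(-0.3007, -1.8679) x2=(1.5424, 1.0816) x3=(-1.6157, -1.5073) x4=(1.6139, -0.3059)
step 5: x0=(-1.8407, 1.9185) x1=(-0.2880, -1.8943) x2=(1.5505, 1.0879) x3=(-1.6056, -1.5170) x4=(1.6498, -0.2764)
step 6: x0=(-1.8349, 1.9482) x1=(-0.2761, -1.9204) x2=(1.5587, 1.0934) x3=(-1.5948, -1.5269) x4=(1.6857, -0.2465)
step 7: x0=(-1.8290, 1.9778) x1=(-0.2650, -1.9463) x2=(1.5670, 1.0981) x3=(-1.5835, -1.5370) x4=(1.7216, -0.2160)
step 8: x0=(-1.8231, 2.0075) x1=(-0.2545, -1.9720) x2=(1.5754, 1.1018) x3=(-1.5717, -1.5472) x4=(1.7573, -0.1850)
step 9: x0=(-1.8173, 2.0372) x1=(-0.2449, -1.9974) x2=(1.5839, 1.1045) x3=(-1.5593, -1.5576) x4=(1.7930, -0.1534)
step 10: x0=(-1.8114, 2.0669) x1=(-0.2359, -2.0225) x2=(1.5926, 1.1060) x3=(-1.5464, -1.5682) x4=(1.8285, -0.1211)
step 11: x0=(-1.8055, 2.0965) x1=(-0.2276, -2.0475) x2=(1.6016, 1.1062) x3=(-1.5329, -1.5790) x4=(1.8639, -0.0880)
step 12: x0=(-1.7997, 2.1262) x1=(-0.2201, -2.0721) x2=(1.6109, 1.1049) x3=(-1.5189, -1.5899) x4=(1.8991, -0.0541)
step 13: x0=(-1.7938, 2.1559) x1=(-0.2133, -2.0965) x2=(1.6206, 1.1020) x3=(-1.5044, -1.6011) x4=(1.9341, -0.0191)
step 14: x0=(-1.7879, 2.1856) x1=(-0.2072, -2.1206) x2=(1.6308, 1.0972) x3=(-1.4894, -1.6124) x4=(1.9687, 0.0169)
step 15: x0=(-1.7820, 2.2152) x1=(-0.2019, -2.1444) x2=(1.6417, 1.0904) x3=(-1.4738, -1.6240) x4=(2.0030, 0.0542)
step 16: x0=(-1.7762, 2.2449) x1=(-0.1973, -2.1679) x2=(1.6533, 1.0812) x3=(-1.4577, -1.6358) x4=(2.0368, 0.0929)
step 17: x0=(-1.7703, 2.2746) x1=(-0.1934, -2.1910) x2=(1.6659, 1.0697) x3=(-1.4410, -1.6478) x4=(2.0700, 0.1329)
step 18: x0=(-1.7644, 2.3042) x1=(-0.1904, -2.2138) x2=(1.6795, 1.0558) x3=(-1.4237, -1.6601) x4=(2.1026, 0.1744)
step 19: x0=(-1.7585, 2.3339) x1=(-0.1881, -2.2363) x2=(1.6939, 1.0402) x3=(-1.4058, -1.6726) x4=(2.1347, 0.2169)
step 20: x0=(-1.7527, 2.3636) x1=(-0.1867, -2.2583) x2=(1.7080, 1.0254) x3=(-1.3873, -1.6854) x4=(2.1671, 0.2589)
step 21: x0=(-1.7468, 2.3932) x1=(-0.1862, -2.2800) x2=(1.7186, 1.0161) x3=(-1.3682, -1.6986) x4=(2.2015, 0.2976)
step 22: x0=(-1.7409, 2.4229) x1=(-0.1867, -2.3011) x2=(1.7213, 1.0187) x3=(-1.3483, -1.7121) x4=(2.2406, 0.3293)
step 23: x0=(-1.7350, 2.4526) x1=(-0.1882, -2.3218) x2=(1.7148, 1.0335) x3=(-1.3277, -1.7259) x4=(2.2851, 0.3537)
step 24: x0=(-1.7291, 2.4822) x1=(-0.1907, -2.3418) x2=(1.7033, 1.0543) x3=(-1.3064, -1.7402) x4=(2.3327, 0.3744)
step 25: x0=(-1.7232, 2.5119) x1=(-0.1944, -2.3613) x2=(1.6907, 1.0762) x3=(-1.2841, -1.7549) x4=(2.3809, 0.3946)
step 26: x0=(-1.7174, 2.5415) x1=(-0.1993, -2.3800) x2=(1.6793, 1.0970) x3=(-1.2610, -1.7702) x4=(2.4285, 0.4153)
step 0 velocities: v0=(0.1300, 0.6600) v1=(0.3700, -0.6100) v2=(0.1800, 0.2000) v3=(0.1600, -0.2000) v4=(0.8000, 0.6200)
step 0: KE=1.5659, PE=-0.2016, E=1.3643
step 26 velocities: v0=(0.1308, 0.6591) v1=(-0.1258, -0.4076) v2=(-0.2347, 0.4445) v3=(0.5260, -0.3453) v4=(1.0445, 0.4726)
step 26: KE=2.0032, PE=-0.6395, E=1.3637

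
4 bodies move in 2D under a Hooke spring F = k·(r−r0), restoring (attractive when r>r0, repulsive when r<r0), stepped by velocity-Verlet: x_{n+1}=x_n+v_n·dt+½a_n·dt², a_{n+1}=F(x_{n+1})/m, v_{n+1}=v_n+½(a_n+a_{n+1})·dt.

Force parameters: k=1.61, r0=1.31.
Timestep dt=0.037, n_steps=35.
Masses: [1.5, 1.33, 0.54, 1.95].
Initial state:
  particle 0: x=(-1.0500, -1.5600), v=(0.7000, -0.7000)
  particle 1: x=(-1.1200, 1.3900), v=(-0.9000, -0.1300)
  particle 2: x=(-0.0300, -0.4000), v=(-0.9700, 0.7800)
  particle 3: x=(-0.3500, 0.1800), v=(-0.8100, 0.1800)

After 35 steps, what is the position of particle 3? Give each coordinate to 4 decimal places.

step 0: x0=(-1.0500, -1.5600) x1=(-1.1200, 1.3900) x2=(-0.0300, -0.4000) x3=(-0.3500, 0.1800)
step 1: x0=(-1.0239, -1.5842) x1=(-1.1529, 1.3832) x2=(-0.0664, -0.3713) x3=(-0.3803, 0.1867)
step 2: x0=(-0.9973, -1.6049) x1=(-1.1849, 1.3724) x2=(-0.1037, -0.3431) x3=(-0.4113, 0.1936)
step 3: x0=(-0.9705, -1.6220) x1=(-1.2160, 1.3577) x2=(-0.1417, -0.3157) x3=(-0.4429, 0.2007)
step 4: x0=(-0.9434, -1.6355) x1=(-1.2461, 1.3392) x2=(-0.1802, -0.2892) x3=(-0.4752, 0.2079)
step 5: x0=(-0.9162, -1.6455) x1=(-1.2754, 1.3169) x2=(-0.2191, -0.2640) x3=(-0.5080, 0.2152)
step 6: x0=(-0.8889, -1.6518) x1=(-1.3038, 1.2911) x2=(-0.2582, -0.2403) x3=(-0.5415, 0.2226)
step 7: x0=(-0.8617, -1.6546) x1=(-1.3312, 1.2617) x2=(-0.2974, -0.2183) x3=(-0.5756, 0.2301)
step 8: x0=(-0.8346, -1.6537) x1=(-1.3578, 1.2290) x2=(-0.3363, -0.1982) x3=(-0.6102, 0.2376)
step 9: x0=(-0.8078, -1.6494) x1=(-1.3836, 1.1932) x2=(-0.3749, -0.1803) x3=(-0.6453, 0.2452)
step 10: x0=(-0.7812, -1.6415) x1=(-1.4085, 1.1544) x2=(-0.4129, -0.1648) x3=(-0.6809, 0.2527)
step 11: x0=(-0.7550, -1.6303) x1=(-1.4327, 1.1129) x2=(-0.4502, -0.1517) x3=(-0.7170, 0.2603)
step 12: x0=(-0.7292, -1.6158) x1=(-1.4563, 1.0687) x2=(-0.4866, -0.1414) x3=(-0.7533, 0.2678)
step 13: x0=(-0.7040, -1.5981) x1=(-1.4791, 1.0222) x2=(-0.5218, -0.1338) x3=(-0.7901, 0.2752)
step 14: x0=(-0.6794, -1.5773) x1=(-1.5015, 0.9736) x2=(-0.5558, -0.1291) x3=(-0.8270, 0.2825)
step 15: x0=(-0.6555, -1.5535) x1=(-1.5234, 0.9230) x2=(-0.5884, -0.1273) x3=(-0.8642, 0.2897)
step 16: x0=(-0.6323, -1.5270) x1=(-1.5449, 0.8707) x2=(-0.6195, -0.1284) x3=(-0.9014, 0.2968)
step 17: x0=(-0.6098, -1.4979) x1=(-1.5663, 0.8169) x2=(-0.6489, -0.1325) x3=(-0.9387, 0.3036)
step 18: x0=(-0.5882, -1.4662) x1=(-1.5874, 0.7618) x2=(-0.6765, -0.1394) x3=(-0.9760, 0.3103)
step 19: x0=(-0.5674, -1.4324) x1=(-1.6086, 0.7056) x2=(-0.7024, -0.1492) x3=(-1.0131, 0.3167)
step 20: x0=(-0.5474, -1.3964) x1=(-1.6299, 0.6483) x2=(-0.7263, -0.1615) x3=(-1.0500, 0.3229)
step 21: x0=(-0.5284, -1.3585) x1=(-1.6515, 0.5902) x2=(-0.7483, -0.1764) x3=(-1.0865, 0.3290)
step 22: x0=(-0.5102, -1.3190) x1=(-1.6735, 0.5314) x2=(-0.7684, -0.1935) x3=(-1.1226, 0.3349)
step 23: x0=(-0.4928, -1.2779) x1=(-1.6960, 0.4720) x2=(-0.7867, -0.2127) x3=(-1.1582, 0.3406)
step 24: x0=(-0.4764, -1.2356) x1=(-1.7193, 0.4118) x2=(-0.8032, -0.2337) x3=(-1.1932, 0.3463)
step 25: x0=(-0.4607, -1.1921) x1=(-1.7433, 0.3511) x2=(-0.8179, -0.2562) x3=(-1.2274, 0.3520)
step 26: x0=(-0.4458, -1.1478) x1=(-1.7682, 0.2896) x2=(-0.8311, -0.2799) x3=(-1.2610, 0.3578)
step 27: x0=(-0.4316, -1.1027) x1=(-1.7939, 0.2273) x2=(-0.8429, -0.3046) x3=(-1.2938, 0.3639)
step 28: x0=(-0.4180, -1.0570) x1=(-1.8206, 0.1642) x2=(-0.8536, -0.3299) x3=(-1.3258, 0.3703)
step 29: x0=(-0.4050, -1.0110) x1=(-1.8481, 0.1002) x2=(-0.8633, -0.3556) x3=(-1.3570, 0.3771)
step 30: x0=(-0.3925, -0.9646) x1=(-1.8763, 0.0351) x2=(-0.8725, -0.3814) x3=(-1.3876, 0.3844)
step 31: x0=(-0.3804, -0.9180) x1=(-1.9051, -0.0308) x2=(-0.8813, -0.4072) x3=(-1.4175, 0.3921)
step 32: x0=(-0.3685, -0.8713) x1=(-1.9345, -0.0978) x2=(-0.8903, -0.4327) x3=(-1.4468, 0.4004)
step 33: x0=(-0.3569, -0.8246) x1=(-1.9643, -0.1657) x2=(-0.8996, -0.4578) x3=(-1.4755, 0.4091)
step 34: x0=(-0.3454, -0.7777) x1=(-1.9944, -0.2345) x2=(-0.9098, -0.4826) x3=(-1.5038, 0.4183)
step 35: x0=(-0.3340, -0.7307) x1=(-2.0246, -0.3041) x2=(-0.9210, -0.5071) x3=(-1.5315, 0.4279)

(-1.5315, 0.4279)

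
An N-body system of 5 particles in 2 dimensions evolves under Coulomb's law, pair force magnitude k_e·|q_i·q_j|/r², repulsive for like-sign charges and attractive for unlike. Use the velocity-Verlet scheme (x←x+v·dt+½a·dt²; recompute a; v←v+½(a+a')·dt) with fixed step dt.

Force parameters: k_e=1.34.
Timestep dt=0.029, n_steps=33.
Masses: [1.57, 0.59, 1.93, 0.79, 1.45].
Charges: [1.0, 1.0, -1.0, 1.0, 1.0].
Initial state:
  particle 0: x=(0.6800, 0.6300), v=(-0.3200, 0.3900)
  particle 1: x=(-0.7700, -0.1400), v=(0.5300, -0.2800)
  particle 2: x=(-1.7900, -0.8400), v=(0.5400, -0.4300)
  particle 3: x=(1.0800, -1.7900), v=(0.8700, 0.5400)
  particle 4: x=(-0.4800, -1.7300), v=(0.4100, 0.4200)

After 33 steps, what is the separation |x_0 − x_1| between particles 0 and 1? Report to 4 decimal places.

step 0: x0=(0.6800, 0.6300) x1=(-0.7700, -0.1400) x2=(-1.7900, -0.8400) x3=(1.0800, -1.7900) x4=(-0.4800, -1.7300)
step 1: x0=(0.6708, 0.6415) x1=(-0.7556, -0.1482) x2=(-1.7740, -0.8524) x3=(1.1056, -1.7745) x4=(-0.4684, -1.7179)
step 2: x0=(0.6618, 0.6532) x1=(-0.7433, -0.1565) x2=(-1.7574, -0.8647) x3=(1.1318, -1.7594) x4=(-0.4574, -1.7061)
step 3: x0=(0.6530, 0.6653) x1=(-0.7330, -0.1649) x2=(-1.7402, -0.8769) x3=(1.1586, -1.7446) x4=(-0.4469, -1.6944)
step 4: x0=(0.6444, 0.6776) x1=(-0.7247, -0.1734) x2=(-1.7223, -0.8890) x3=(1.1861, -1.7302) x4=(-0.4370, -1.6830)
step 5: x0=(0.6359, 0.6903) x1=(-0.7185, -0.1821) x2=(-1.7037, -0.9010) x3=(1.2142, -1.7162) x4=(-0.4277, -1.6719)
step 6: x0=(0.6276, 0.7033) x1=(-0.7144, -0.1909) x2=(-1.6845, -0.9129) x3=(1.2429, -1.7025) x4=(-0.4189, -1.6609)
step 7: x0=(0.6195, 0.7166) x1=(-0.7123, -0.1998) x2=(-1.6646, -0.9247) x3=(1.2722, -1.6891) x4=(-0.4108, -1.6503)
step 8: x0=(0.6116, 0.7302) x1=(-0.7123, -0.2090) x2=(-1.6441, -0.9363) x3=(1.3021, -1.6760) x4=(-0.4032, -1.6399)
step 9: x0=(0.6038, 0.7441) x1=(-0.7144, -0.2184) x2=(-1.6228, -0.9477) x3=(1.3326, -1.6633) x4=(-0.3961, -1.6298)
step 10: x0=(0.5962, 0.7583) x1=(-0.7186, -0.2280) x2=(-1.6008, -0.9590) x3=(1.3637, -1.6509) x4=(-0.3896, -1.6199)
step 11: x0=(0.5887, 0.7728) x1=(-0.7250, -0.2379) x2=(-1.5781, -0.9702) x3=(1.3953, -1.6388) x4=(-0.3837, -1.6103)
step 12: x0=(0.5813, 0.7877) x1=(-0.7336, -0.2481) x2=(-1.5546, -0.9811) x3=(1.4275, -1.6271) x4=(-0.3784, -1.6010)
step 13: x0=(0.5741, 0.8028) x1=(-0.7443, -0.2586) x2=(-1.5304, -0.9919) x3=(1.4603, -1.6156) x4=(-0.3736, -1.5920)
step 14: x0=(0.5670, 0.8183) x1=(-0.7573, -0.2696) x2=(-1.5053, -1.0024) x3=(1.4936, -1.6044) x4=(-0.3694, -1.5833)
step 15: x0=(0.5601, 0.8340) x1=(-0.7726, -0.2811) x2=(-1.4795, -1.0127) x3=(1.5274, -1.5935) x4=(-0.3658, -1.5748)
step 16: x0=(0.5532, 0.8500) x1=(-0.7902, -0.2933) x2=(-1.4528, -1.0227) x3=(1.5617, -1.5828) x4=(-0.3628, -1.5667)
step 17: x0=(0.5465, 0.8663) x1=(-0.8102, -0.3061) x2=(-1.4252, -1.0324) x3=(1.5964, -1.5724) x4=(-0.3603, -1.5588)
step 18: x0=(0.5398, 0.8829) x1=(-0.8325, -0.3198) x2=(-1.3967, -1.0417) x3=(1.6317, -1.5623) x4=(-0.3584, -1.5512)
step 19: x0=(0.5333, 0.8998) x1=(-0.8573, -0.3346) x2=(-1.3673, -1.0507) x3=(1.6674, -1.5524) x4=(-0.3572, -1.5439)
step 20: x0=(0.5268, 0.9169) x1=(-0.8846, -0.3506) x2=(-1.3369, -1.0592) x3=(1.7036, -1.5427) x4=(-0.3565, -1.5368)
step 21: x0=(0.5204, 0.9342) x1=(-0.9144, -0.3680) x2=(-1.3056, -1.0671) x3=(1.7402, -1.5333) x4=(-0.3565, -1.5300)
step 22: x0=(0.5140, 0.9518) x1=(-0.9468, -0.3873) x2=(-1.2732, -1.0745) x3=(1.7772, -1.5241) x4=(-0.3571, -1.5234)
step 23: x0=(0.5078, 0.9696) x1=(-0.9817, -0.4088) x2=(-1.2397, -1.0811) x3=(1.8146, -1.5151) x4=(-0.3583, -1.5170)
step 24: x0=(0.5015, 0.9877) x1=(-1.0190, -0.4330) x2=(-1.2052, -1.0869) x3=(1.8524, -1.5063) x4=(-0.3603, -1.5107)
step 25: x0=(0.4954, 1.0059) x1=(-1.0586, -0.4603) x2=(-1.1696, -1.0917) x3=(1.8906, -1.4976) x4=(-0.3629, -1.5046)
step 26: x0=(0.4893, 1.0244) x1=(-1.1001, -0.4914) x2=(-1.1330, -1.0954) x3=(1.9291, -1.4892) x4=(-0.3663, -1.4986)
step 27: x0=(0.4832, 1.0430) x1=(-1.1431, -0.5269) x2=(-1.0956, -1.0978) x3=(1.9679, -1.4809) x4=(-0.3706, -1.4926)
step 28: x0=(0.4771, 1.0619) x1=(-1.1869, -0.5675) x2=(-1.0574, -1.0987) x3=(2.0071, -1.4728) x4=(-0.3756, -1.4866)
step 29: x0=(0.4711, 1.0809) x1=(-1.2304, -0.6135) x2=(-1.0188, -1.0982) x3=(2.0466, -1.4648) x4=(-0.3817, -1.4804)
step 30: x0=(0.4651, 1.1001) x1=(-1.2725, -0.6651) x2=(-0.9800, -1.0963) x3=(2.0864, -1.4570) x4=(-0.3887, -1.4740)
step 31: x0=(0.4591, 1.1194) x1=(-1.3119, -0.7218) x2=(-0.9413, -1.0931) x3=(2.1265, -1.4493) x4=(-0.3968, -1.4672)
step 32: x0=(0.4531, 1.1389) x1=(-1.3479, -0.7826) x2=(-0.9029, -1.0891) x3=(2.1668, -1.4418) x4=(-0.4061, -1.4598)
step 33: x0=(0.4471, 1.1585) x1=(-1.3800, -0.8466) x2=(-0.8648, -1.0849) x3=(2.2074, -1.4344) x4=(-0.4167, -1.4517)

2.7127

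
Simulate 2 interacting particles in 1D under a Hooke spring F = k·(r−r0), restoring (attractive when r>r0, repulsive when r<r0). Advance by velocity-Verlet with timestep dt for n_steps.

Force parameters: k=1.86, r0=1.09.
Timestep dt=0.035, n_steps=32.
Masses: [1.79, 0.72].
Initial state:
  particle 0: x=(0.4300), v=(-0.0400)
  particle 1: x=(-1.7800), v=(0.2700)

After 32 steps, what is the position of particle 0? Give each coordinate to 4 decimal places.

(-0.0471)

step 0: x0=(0.4300) x1=(-1.7800)
step 1: x0=(0.4279) x1=(-1.7688)
step 2: x0=(0.4244) x1=(-1.7541)
step 3: x0=(0.4195) x1=(-1.7359)
step 4: x0=(0.4132) x1=(-1.7143)
step 5: x0=(0.4056) x1=(-1.6895)
step 6: x0=(0.3967) x1=(-1.6615)
step 7: x0=(0.3867) x1=(-1.6304)
step 8: x0=(0.3754) x1=(-1.5964)
step 9: x0=(0.3630) x1=(-1.5597)
step 10: x0=(0.3495) x1=(-1.5202)
step 11: x0=(0.3351) x1=(-1.4783)
step 12: x0=(0.3197) x1=(-1.4341)
step 13: x0=(0.3035) x1=(-1.3879)
step 14: x0=(0.2865) x1=(-1.3397)
step 15: x0=(0.2688) x1=(-1.2898)
step 16: x0=(0.2506) x1=(-1.2384)
step 17: x0=(0.2318) x1=(-1.1858)
step 18: x0=(0.2126) x1=(-1.1321)
step 19: x0=(0.1931) x1=(-1.0776)
step 20: x0=(0.1734) x1=(-1.0226)
step 21: x0=(0.1535) x1=(-0.9672)
step 22: x0=(0.1336) x1=(-0.9117)
step 23: x0=(0.1137) x1=(-0.8564)
step 24: x0=(0.0940) x1=(-0.8014)
step 25: x0=(0.0746) x1=(-0.7471)
step 26: x0=(0.0554) x1=(-0.6936)
step 27: x0=(0.0368) x1=(-0.6412)
step 28: x0=(0.0186) x1=(-0.5901)
step 29: x0=(0.0011) x1=(-0.5405)
step 30: x0=(-0.0158) x1=(-0.4926)
step 31: x0=(-0.0318) x1=(-0.4467)
step 32: x0=(-0.0471) x1=(-0.4030)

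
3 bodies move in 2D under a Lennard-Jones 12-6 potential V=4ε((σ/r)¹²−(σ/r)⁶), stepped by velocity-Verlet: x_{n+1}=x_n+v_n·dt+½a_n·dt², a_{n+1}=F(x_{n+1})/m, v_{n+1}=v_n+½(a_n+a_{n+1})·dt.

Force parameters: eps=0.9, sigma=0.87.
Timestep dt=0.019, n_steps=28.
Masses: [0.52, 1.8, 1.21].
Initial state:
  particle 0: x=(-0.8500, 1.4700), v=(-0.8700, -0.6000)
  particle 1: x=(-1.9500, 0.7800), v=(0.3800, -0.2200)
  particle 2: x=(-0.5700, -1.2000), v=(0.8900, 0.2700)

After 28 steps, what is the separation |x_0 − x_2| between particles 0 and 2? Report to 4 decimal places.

step 0: x0=(-0.8500, 1.4700) x1=(-1.9500, 0.7800) x2=(-0.5700, -1.2000)
step 1: x0=(-0.8669, 1.4584) x1=(-1.9427, 0.7759) x2=(-0.5531, -1.1949)
step 2: x0=(-0.8846, 1.4462) x1=(-1.9351, 0.7719) x2=(-0.5362, -1.1897)
step 3: x0=(-0.9032, 1.4335) x1=(-1.9273, 0.7681) x2=(-0.5193, -1.1846)
step 4: x0=(-0.9228, 1.4201) x1=(-1.9192, 0.7645) x2=(-0.5024, -1.1794)
step 5: x0=(-0.9434, 1.4060) x1=(-1.9108, 0.7611) x2=(-0.4855, -1.1743)
step 6: x0=(-0.9653, 1.3911) x1=(-1.9020, 0.7579) x2=(-0.4686, -1.1691)
step 7: x0=(-0.9886, 1.3752) x1=(-1.8928, 0.7549) x2=(-0.4517, -1.1639)
step 8: x0=(-1.0132, 1.3584) x1=(-1.8832, 0.7523) x2=(-0.4348, -1.1587)
step 9: x0=(-1.0392, 1.3406) x1=(-1.8732, 0.7499) x2=(-0.4180, -1.1535)
step 10: x0=(-1.0664, 1.3220) x1=(-1.8629, 0.7477) x2=(-0.4011, -1.1483)
step 11: x0=(-1.0937, 1.3033) x1=(-1.8526, 0.7456) x2=(-0.3842, -1.1431)
step 12: x0=(-1.1190, 1.2860) x1=(-1.8428, 0.7431) x2=(-0.3674, -1.1379)
step 13: x0=(-1.1383, 1.2733) x1=(-1.8347, 0.7392) x2=(-0.3505, -1.1326)
step 14: x0=(-1.1460, 1.2694) x1=(-1.8300, 0.7328) x2=(-0.3337, -1.1274)
step 15: x0=(-1.1399, 1.2763) x1=(-1.8293, 0.7233) x2=(-0.3168, -1.1221)
step 16: x0=(-1.1240, 1.2911) x1=(-1.8314, 0.7114) x2=(-0.3000, -1.1169)
step 17: x0=(-1.1035, 1.3096) x1=(-1.8348, 0.6985) x2=(-0.2831, -1.1116)
step 18: x0=(-1.0819, 1.3290) x1=(-1.8385, 0.6853) x2=(-0.2663, -1.1063)
step 19: x0=(-1.0608, 1.3480) x1=(-1.8421, 0.6722) x2=(-0.2495, -1.1011)
step 20: x0=(-1.0409, 1.3661) x1=(-1.8454, 0.6595) x2=(-0.2327, -1.0958)
step 21: x0=(-1.0222, 1.3829) x1=(-1.8483, 0.6470) x2=(-0.2159, -1.0905)
step 22: x0=(-1.0048, 1.3987) x1=(-1.8508, 0.6349) x2=(-0.1991, -1.0852)
step 23: x0=(-0.9885, 1.4134) x1=(-1.8530, 0.6230) x2=(-0.1822, -1.0798)
step 24: x0=(-0.9733, 1.4271) x1=(-1.8548, 0.6114) x2=(-0.1655, -1.0745)
step 25: x0=(-0.9591, 1.4399) x1=(-1.8564, 0.6001) x2=(-0.1487, -1.0692)
step 26: x0=(-0.9456, 1.4520) x1=(-1.8578, 0.5890) x2=(-0.1319, -1.0638)
step 27: x0=(-0.9329, 1.4633) x1=(-1.8589, 0.5781) x2=(-0.1151, -1.0585)
step 28: x0=(-0.9209, 1.4740) x1=(-1.8599, 0.5674) x2=(-0.0983, -1.0531)

2.6576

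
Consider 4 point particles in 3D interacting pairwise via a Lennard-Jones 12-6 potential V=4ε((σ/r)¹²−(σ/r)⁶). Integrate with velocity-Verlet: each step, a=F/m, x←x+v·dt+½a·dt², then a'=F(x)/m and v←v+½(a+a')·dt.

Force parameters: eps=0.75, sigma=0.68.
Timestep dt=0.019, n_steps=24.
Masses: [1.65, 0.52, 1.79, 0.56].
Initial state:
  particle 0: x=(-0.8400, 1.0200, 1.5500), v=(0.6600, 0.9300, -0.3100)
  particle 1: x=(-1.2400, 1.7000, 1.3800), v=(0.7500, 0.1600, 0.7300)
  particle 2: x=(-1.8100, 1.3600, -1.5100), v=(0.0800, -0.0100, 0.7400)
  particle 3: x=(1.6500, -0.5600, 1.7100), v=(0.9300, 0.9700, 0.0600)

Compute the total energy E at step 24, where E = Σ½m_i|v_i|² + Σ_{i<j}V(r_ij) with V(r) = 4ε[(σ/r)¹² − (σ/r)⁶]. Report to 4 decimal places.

step 0: x0=(-0.8400, 1.0200, 1.5500) x1=(-1.2400, 1.7000, 1.3800) x2=(-1.8100, 1.3600, -1.5100) x3=(1.6500, -0.5600, 1.7100)
step 1: x0=(-0.8276, 1.0379, 1.5441) x1=(-1.2254, 1.7024, 1.3940) x2=(-1.8085, 1.3598, -1.4959) x3=(1.6677, -0.5416, 1.7111)
step 2: x0=(-0.8154, 1.0561, 1.5380) x1=(-1.2101, 1.7038, 1.4083) x2=(-1.8070, 1.3596, -1.4819) x3=(1.6853, -0.5231, 1.7123)
step 3: x0=(-0.8032, 1.0744, 1.5320) x1=(-1.1947, 1.7049, 1.4226) x2=(-1.8054, 1.3594, -1.4678) x3=(1.7030, -0.5047, 1.7134)
step 4: x0=(-0.7908, 1.0924, 1.5260) x1=(-1.1798, 1.7068, 1.4368) x2=(-1.8039, 1.3592, -1.4538) x3=(1.7207, -0.4863, 1.7146)
step 5: x0=(-0.7780, 1.1096, 1.5202) x1=(-1.1665, 1.7113, 1.4506) x2=(-1.8024, 1.3591, -1.4397) x3=(1.7383, -0.4678, 1.7157)
step 6: x0=(-0.7643, 1.1254, 1.5144) x1=(-1.1561, 1.7201, 1.4639) x2=(-1.8009, 1.3589, -1.4256) x3=(1.7560, -0.4494, 1.7168)
step 7: x0=(-0.7494, 1.1396, 1.5089) x1=(-1.1492, 1.7343, 1.4767) x2=(-1.7994, 1.3587, -1.4116) x3=(1.7737, -0.4310, 1.7180)
step 8: x0=(-0.7335, 1.1522, 1.5034) x1=(-1.1454, 1.7533, 1.4893) x2=(-1.7978, 1.3585, -1.3975) x3=(1.7913, -0.4125, 1.7191)
step 9: x0=(-0.7171, 1.1639, 1.4979) x1=(-1.1437, 1.7752, 1.5018) x2=(-1.7963, 1.3583, -1.3834) x3=(1.8090, -0.3941, 1.7203)
step 10: x0=(-0.7003, 1.1753, 1.4925) x1=(-1.1429, 1.7984, 1.5143) x2=(-1.7948, 1.3581, -1.3694) x3=(1.8267, -0.3757, 1.7214)
step 11: x0=(-0.6835, 1.1866, 1.4870) x1=(-1.1420, 1.8214, 1.5268) x2=(-1.7933, 1.3579, -1.3553) x3=(1.8443, -0.3572, 1.7225)
step 12: x0=(-0.6670, 1.1982, 1.4816) x1=(-1.1405, 1.8437, 1.5393) x2=(-1.7918, 1.3577, -1.3413) x3=(1.8620, -0.3388, 1.7237)
step 13: x0=(-0.6507, 1.2102, 1.4761) x1=(-1.1381, 1.8647, 1.5516) x2=(-1.7902, 1.3575, -1.3272) x3=(1.8797, -0.3204, 1.7248)
step 14: x0=(-0.6347, 1.2227, 1.4708) x1=(-1.1347, 1.8844, 1.5638) x2=(-1.7887, 1.3573, -1.3131) x3=(1.8973, -0.3019, 1.7260)
step 15: x0=(-0.6191, 1.2356, 1.4655) x1=(-1.1302, 1.9026, 1.5758) x2=(-1.7872, 1.3572, -1.2991) x3=(1.9150, -0.2835, 1.7271)
step 16: x0=(-0.6039, 1.2489, 1.4602) x1=(-1.1246, 1.9194, 1.5876) x2=(-1.7857, 1.3570, -1.2850) x3=(1.9326, -0.2651, 1.7282)
step 17: x0=(-0.5889, 1.2627, 1.4551) x1=(-1.1179, 1.9347, 1.5991) x2=(-1.7841, 1.3568, -1.2709) x3=(1.9503, -0.2466, 1.7294)
step 18: x0=(-0.5744, 1.2769, 1.4501) x1=(-1.1101, 1.9487, 1.6102) x2=(-1.7826, 1.3566, -1.2569) x3=(1.9680, -0.2282, 1.7305)
step 19: x0=(-0.5601, 1.2916, 1.4451) x1=(-1.1012, 1.9613, 1.6211) x2=(-1.7811, 1.3564, -1.2428) x3=(1.9856, -0.2098, 1.7316)
step 20: x0=(-0.5462, 1.3066, 1.4403) x1=(-1.0913, 1.9726, 1.6316) x2=(-1.7796, 1.3562, -1.2287) x3=(2.0033, -0.1913, 1.7328)
step 21: x0=(-0.5327, 1.3221, 1.4355) x1=(-1.0803, 1.9826, 1.6417) x2=(-1.7781, 1.3560, -1.2147) x3=(2.0209, -0.1729, 1.7339)
step 22: x0=(-0.5194, 1.3380, 1.4310) x1=(-1.0682, 1.9913, 1.6515) x2=(-1.7765, 1.3558, -1.2006) x3=(2.0386, -0.1544, 1.7351)
step 23: x0=(-0.5066, 1.3543, 1.4265) x1=(-1.0550, 1.9987, 1.6608) x2=(-1.7750, 1.3556, -1.1865) x3=(2.0563, -0.1360, 1.7362)
step 24: x0=(-0.4940, 1.3710, 1.4222) x1=(-1.0408, 2.0048, 1.6696) x2=(-1.7735, 1.3554, -1.1725) x3=(2.0739, -0.1176, 1.7373)
step 0 velocities: v0=(0.6600, 0.9300, -0.3100) v1=(0.7500, 0.1600, 0.7300) v2=(0.0800, -0.0100, 0.7400) v3=(0.9300, 0.9700, 0.0600)
step 0: KE=2.4462, PE=-0.6907, E=1.7555
step 24 velocities: v0=(0.6508, 0.8893, -0.2226) v1=(0.7795, 0.2885, 0.4516) v2=(0.0801, -0.0100, 0.7404) v3=(0.9293, 0.9705, 0.0599)
step 24: KE=2.2784, PE=-0.5222, E=1.7562

1.7562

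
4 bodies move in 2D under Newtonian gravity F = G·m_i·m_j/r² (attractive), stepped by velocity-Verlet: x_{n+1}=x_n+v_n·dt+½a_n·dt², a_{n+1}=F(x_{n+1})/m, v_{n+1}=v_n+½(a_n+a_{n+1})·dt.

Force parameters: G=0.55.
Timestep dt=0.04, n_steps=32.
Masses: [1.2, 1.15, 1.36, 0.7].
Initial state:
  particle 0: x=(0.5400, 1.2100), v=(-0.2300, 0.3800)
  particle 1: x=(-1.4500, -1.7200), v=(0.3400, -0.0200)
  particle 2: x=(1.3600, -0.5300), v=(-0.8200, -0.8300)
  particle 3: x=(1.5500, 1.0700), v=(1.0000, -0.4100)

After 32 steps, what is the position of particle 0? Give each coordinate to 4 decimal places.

(0.4097, 1.5025)

step 0: x0=(0.5400, 1.2100) x1=(-1.4500, -1.7200) x2=(1.3600, -0.5300) x3=(1.5500, 1.0700)
step 1: x0=(0.5311, 1.2250) x1=(-1.4363, -1.7207) x2=(1.3271, -0.5630) x3=(1.5894, 1.0534)
step 2: x0=(0.5229, 1.2395) x1=(-1.4224, -1.7213) x2=(1.2940, -0.5955) x3=(1.6279, 1.0365)
step 3: x0=(0.5152, 1.2536) x1=(-1.4083, -1.7217) x2=(1.2608, -0.6276) x3=(1.6653, 1.0193)
step 4: x0=(0.5080, 1.2673) x1=(-1.3940, -1.7220) x2=(1.2274, -0.6594) x3=(1.7019, 1.0018)
step 5: x0=(0.5013, 1.2806) x1=(-1.3795, -1.7222) x2=(1.1938, -0.6907) x3=(1.7377, 0.9840)
step 6: x0=(0.4949, 1.2934) x1=(-1.3648, -1.7221) x2=(1.1601, -0.7217) x3=(1.7726, 0.9659)
step 7: x0=(0.4890, 1.3058) x1=(-1.3498, -1.7220) x2=(1.1263, -0.7523) x3=(1.8068, 0.9477)
step 8: x0=(0.4834, 1.3179) x1=(-1.3347, -1.7216) x2=(1.0924, -0.7825) x3=(1.8402, 0.9292)
step 9: x0=(0.4782, 1.3295) x1=(-1.3192, -1.7211) x2=(1.0583, -0.8125) x3=(1.8730, 0.9105)
step 10: x0=(0.4732, 1.3407) x1=(-1.3036, -1.7205) x2=(1.0241, -0.8422) x3=(1.9051, 0.8916)
step 11: x0=(0.4685, 1.3516) x1=(-1.2877, -1.7197) x2=(0.9897, -0.8715) x3=(1.9365, 0.8725)
step 12: x0=(0.4641, 1.3621) x1=(-1.2715, -1.7187) x2=(0.9552, -0.9006) x3=(1.9674, 0.8532)
step 13: x0=(0.4599, 1.3722) x1=(-1.2551, -1.7175) x2=(0.9206, -0.9294) x3=(1.9976, 0.8338)
step 14: x0=(0.4560, 1.3820) x1=(-1.2383, -1.7162) x2=(0.8859, -0.9580) x3=(2.0273, 0.8143)
step 15: x0=(0.4522, 1.3914) x1=(-1.2213, -1.7147) x2=(0.8510, -0.9864) x3=(2.0564, 0.7946)
step 16: x0=(0.4487, 1.4005) x1=(-1.2040, -1.7130) x2=(0.8159, -1.0145) x3=(2.0851, 0.7748)
step 17: x0=(0.4453, 1.4092) x1=(-1.1864, -1.7112) x2=(0.7807, -1.0424) x3=(2.1131, 0.7549)
step 18: x0=(0.4421, 1.4176) x1=(-1.1684, -1.7091) x2=(0.7453, -1.0702) x3=(2.1407, 0.7349)
step 19: x0=(0.4390, 1.4256) x1=(-1.1501, -1.7069) x2=(0.7097, -1.0977) x3=(2.1679, 0.7147)
step 20: x0=(0.4361, 1.4334) x1=(-1.1315, -1.7045) x2=(0.6740, -1.1251) x3=(2.1945, 0.6945)
step 21: x0=(0.4334, 1.4408) x1=(-1.1124, -1.7018) x2=(0.6380, -1.1523) x3=(2.2207, 0.6742)
step 22: x0=(0.4307, 1.4479) x1=(-1.0930, -1.6990) x2=(0.6018, -1.1794) x3=(2.2465, 0.6538)
step 23: x0=(0.4282, 1.4547) x1=(-1.0731, -1.6959) x2=(0.5653, -1.2063) x3=(2.2718, 0.6334)
step 24: x0=(0.4258, 1.4611) x1=(-1.0527, -1.6927) x2=(0.5286, -1.2331) x3=(2.2967, 0.6129)
step 25: x0=(0.4235, 1.4673) x1=(-1.0319, -1.6892) x2=(0.4916, -1.2598) x3=(2.3212, 0.5923)
step 26: x0=(0.4212, 1.4732) x1=(-1.0105, -1.6855) x2=(0.4542, -1.2865) x3=(2.3454, 0.5716)
step 27: x0=(0.4191, 1.4788) x1=(-0.9885, -1.6815) x2=(0.4165, -1.3130) x3=(2.3691, 0.5509)
step 28: x0=(0.4171, 1.4841) x1=(-0.9660, -1.6773) x2=(0.3783, -1.3394) x3=(2.3924, 0.5302)
step 29: x0=(0.4151, 1.4891) x1=(-0.9428, -1.6729) x2=(0.3398, -1.3658) x3=(2.4154, 0.5094)
step 30: x0=(0.4132, 1.4939) x1=(-0.9188, -1.6681) x2=(0.3007, -1.3922) x3=(2.4381, 0.4885)
step 31: x0=(0.4114, 1.4983) x1=(-0.8940, -1.6631) x2=(0.2610, -1.4185) x3=(2.4603, 0.4676)
step 32: x0=(0.4097, 1.5025) x1=(-0.8683, -1.6579) x2=(0.2207, -1.4448) x3=(2.4823, 0.4467)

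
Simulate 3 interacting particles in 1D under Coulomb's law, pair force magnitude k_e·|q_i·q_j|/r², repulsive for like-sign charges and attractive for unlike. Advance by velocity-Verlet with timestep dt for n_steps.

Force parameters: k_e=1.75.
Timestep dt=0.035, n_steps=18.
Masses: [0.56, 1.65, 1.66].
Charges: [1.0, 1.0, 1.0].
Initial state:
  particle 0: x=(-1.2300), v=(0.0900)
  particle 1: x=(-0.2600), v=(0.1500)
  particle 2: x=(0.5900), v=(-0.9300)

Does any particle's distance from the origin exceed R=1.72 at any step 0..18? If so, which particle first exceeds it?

step 0: x0=(-1.2300) x1=(-0.2600) x2=(0.5900)
step 1: x0=(-1.2295) x1=(-0.2550) x2=(0.5585)
step 2: x0=(-1.2342) x1=(-0.2505) x2=(0.5294)
step 3: x0=(-1.2440) x1=(-0.2469) x2=(0.5029)
step 4: x0=(-1.2590) x1=(-0.2442) x2=(0.4790)
step 5: x0=(-1.2790) x1=(-0.2428) x2=(0.4581)
step 6: x0=(-1.3038) x1=(-0.2428) x2=(0.4402)
step 7: x0=(-1.3332) x1=(-0.2444) x2=(0.4255)
step 8: x0=(-1.3672) x1=(-0.2479) x2=(0.4141)
step 9: x0=(-1.4054) x1=(-0.2532) x2=(0.4060)
step 10: x0=(-1.4476) x1=(-0.2606) x2=(0.4013)
step 11: x0=(-1.4937) x1=(-0.2700) x2=(0.4000)
step 12: x0=(-1.5434) x1=(-0.2815) x2=(0.4018)
step 13: x0=(-1.5965) x1=(-0.2949) x2=(0.4068)
step 14: x0=(-1.6528) x1=(-0.3102) x2=(0.4148)
step 15: x0=(-1.7122) x1=(-0.3272) x2=(0.4254)
step 16: x0=(-1.7744) x1=(-0.3459) x2=(0.4387)
step 17: x0=(-1.8392) x1=(-0.3660) x2=(0.4543)
step 18: x0=(-1.9065) x1=(-0.3875) x2=(0.4721)

yes, particle 0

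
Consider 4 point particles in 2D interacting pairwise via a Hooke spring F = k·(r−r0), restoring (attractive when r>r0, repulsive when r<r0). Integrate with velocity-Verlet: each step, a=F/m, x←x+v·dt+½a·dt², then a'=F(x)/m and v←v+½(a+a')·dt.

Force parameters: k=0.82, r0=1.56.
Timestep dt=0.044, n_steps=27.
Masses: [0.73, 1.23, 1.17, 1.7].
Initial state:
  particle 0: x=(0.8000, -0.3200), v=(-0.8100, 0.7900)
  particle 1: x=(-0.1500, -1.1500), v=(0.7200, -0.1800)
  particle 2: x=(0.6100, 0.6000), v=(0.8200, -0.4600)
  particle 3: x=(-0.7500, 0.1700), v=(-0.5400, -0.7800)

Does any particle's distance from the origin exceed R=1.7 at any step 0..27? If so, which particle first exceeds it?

no

step 0: x0=(0.8000, -0.3200) x1=(-0.1500, -1.1500) x2=(0.6100, 0.6000) x3=(-0.7500, 0.1700)
step 1: x0=(0.7647, -0.2857) x1=(-0.1183, -1.1579) x2=(0.6460, 0.5800) x3=(-0.7738, 0.1357)
step 2: x0=(0.7300, -0.2523) x1=(-0.0867, -1.1658) x2=(0.6818, 0.5605) x3=(-0.7977, 0.1015)
step 3: x0=(0.6958, -0.2200) x1=(-0.0552, -1.1738) x2=(0.7173, 0.5416) x3=(-0.8216, 0.0673)
step 4: x0=(0.6621, -0.1889) x1=(-0.0237, -1.1819) x2=(0.7526, 0.5234) x3=(-0.8456, 0.0332)
step 5: x0=(0.6287, -0.1589) x1=(0.0078, -1.1900) x2=(0.7878, 0.5059) x3=(-0.8695, -0.0007)
step 6: x0=(0.5954, -0.1302) x1=(0.0393, -1.1983) x2=(0.8228, 0.4891) x3=(-0.8934, -0.0345)
step 7: x0=(0.5619, -0.1026) x1=(0.0708, -1.2067) x2=(0.8578, 0.4730) x3=(-0.9172, -0.0683)
step 8: x0=(0.5280, -0.0761) x1=(0.1023, -1.2152) x2=(0.8928, 0.4575) x3=(-0.9408, -0.1019)
step 9: x0=(0.4934, -0.0505) x1=(0.1338, -1.2239) x2=(0.9278, 0.4425) x3=(-0.9642, -0.1353)
step 10: x0=(0.4579, -0.0257) x1=(0.1654, -1.2326) x2=(0.9630, 0.4279) x3=(-0.9874, -0.1687)
step 11: x0=(0.4214, -0.0015) x1=(0.1971, -1.2414) x2=(0.9982, 0.4136) x3=(-1.0102, -0.2020)
step 12: x0=(0.3838, 0.0223) x1=(0.2288, -1.2502) x2=(1.0336, 0.3994) x3=(-1.0326, -0.2351)
step 13: x0=(0.3450, 0.0459) x1=(0.2605, -1.2590) x2=(1.0689, 0.3852) x3=(-1.0545, -0.2681)
step 14: x0=(0.3050, 0.0694) x1=(0.2923, -1.2678) x2=(1.1041, 0.3709) x3=(-1.0759, -0.3010)
step 15: x0=(0.2638, 0.0929) x1=(0.3242, -1.2764) x2=(1.1392, 0.3562) x3=(-1.0967, -0.3338)
step 16: x0=(0.2215, 0.1165) x1=(0.3560, -1.2849) x2=(1.1739, 0.3412) x3=(-1.1168, -0.3666)
step 17: x0=(0.1783, 0.1402) x1=(0.3878, -1.2932) x2=(1.2081, 0.3257) x3=(-1.1361, -0.3992)
step 18: x0=(0.1342, 0.1641) x1=(0.4196, -1.3011) x2=(1.2417, 0.3097) x3=(-1.1546, -0.4317)
step 19: x0=(0.0894, 0.1882) x1=(0.4512, -1.3088) x2=(1.2746, 0.2930) x3=(-1.1721, -0.4641)
step 20: x0=(0.0441, 0.2123) x1=(0.4827, -1.3160) x2=(1.3064, 0.2757) x3=(-1.1887, -0.4964)
step 21: x0=(-0.0016, 0.2365) x1=(0.5140, -1.3227) x2=(1.3372, 0.2577) x3=(-1.2042, -0.5286)
step 22: x0=(-0.0475, 0.2607) x1=(0.5449, -1.3289) x2=(1.3667, 0.2391) x3=(-1.2185, -0.5607)
step 23: x0=(-0.0934, 0.2848) x1=(0.5755, -1.3345) x2=(1.3948, 0.2197) x3=(-1.2316, -0.5927)
step 24: x0=(-0.1390, 0.3087) x1=(0.6057, -1.3395) x2=(1.4213, 0.1996) x3=(-1.2434, -0.6246)
step 25: x0=(-0.1842, 0.3322) x1=(0.6353, -1.3437) x2=(1.4461, 0.1788) x3=(-1.2538, -0.6563)
step 26: x0=(-0.2288, 0.3553) x1=(0.6643, -1.3472) x2=(1.4690, 0.1572) x3=(-1.2627, -0.6879)
step 27: x0=(-0.2726, 0.3777) x1=(0.6926, -1.3500) x2=(1.4900, 0.1351) x3=(-1.2701, -0.7194)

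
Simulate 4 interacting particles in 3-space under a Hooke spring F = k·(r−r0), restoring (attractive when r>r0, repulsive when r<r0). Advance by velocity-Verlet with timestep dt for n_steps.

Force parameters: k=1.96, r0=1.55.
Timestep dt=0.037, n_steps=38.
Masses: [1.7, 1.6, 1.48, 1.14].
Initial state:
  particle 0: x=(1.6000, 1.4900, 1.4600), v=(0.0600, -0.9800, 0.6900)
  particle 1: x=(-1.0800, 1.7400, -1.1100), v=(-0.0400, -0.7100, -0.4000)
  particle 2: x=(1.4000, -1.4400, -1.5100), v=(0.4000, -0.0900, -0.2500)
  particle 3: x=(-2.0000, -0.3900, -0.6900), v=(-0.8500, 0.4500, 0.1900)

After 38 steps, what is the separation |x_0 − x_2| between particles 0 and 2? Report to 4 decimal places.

step 0: x0=(1.6000, 1.4900, 1.4600) x1=(-1.0800, 1.7400, -1.1100) x2=(1.4000, -1.4400, -1.5100) x3=(-2.0000, -0.3900, -0.6900)
step 1: x0=(1.5990, 1.4514, 1.4817) x1=(-1.0791, 1.7113, -1.1236) x2=(1.4118, -1.4393, -1.5169) x3=(-2.0260, -0.3717, -0.6820)
step 2: x0=(1.5916, 1.4083, 1.4958) x1=(-1.0736, 1.6780, -1.1349) x2=(1.4173, -1.4307, -1.5191) x3=(-2.0408, -0.3504, -0.6721)
step 3: x0=(1.5777, 1.3608, 1.5023) x1=(-1.0634, 1.6401, -1.1436) x2=(1.4167, -1.4143, -1.5165) x3=(-2.0446, -0.3263, -0.6604)
step 4: x0=(1.5574, 1.3091, 1.5010) x1=(-1.0486, 1.5978, -1.1499) x2=(1.4098, -1.3902, -1.5092) x3=(-2.0372, -0.2997, -0.6469)
step 5: x0=(1.5309, 1.2533, 1.4922) x1=(-1.0293, 1.5513, -1.1538) x2=(1.3967, -1.3587, -1.4972) x3=(-2.0189, -0.2707, -0.6315)
step 6: x0=(1.4983, 1.1938, 1.4759) x1=(-1.0055, 1.5007, -1.1551) x2=(1.3777, -1.3201, -1.4807) x3=(-1.9898, -0.2398, -0.6145)
step 7: x0=(1.4597, 1.1306, 1.4523) x1=(-0.9774, 1.4464, -1.1540) x2=(1.3527, -1.2746, -1.4597) x3=(-1.9504, -0.2071, -0.5958)
step 8: x0=(1.4155, 1.0643, 1.4215) x1=(-0.9451, 1.3885, -1.1505) x2=(1.3220, -1.2226, -1.4343) x3=(-1.9010, -0.1729, -0.5755)
step 9: x0=(1.3659, 0.9948, 1.3840) x1=(-0.9088, 1.3274, -1.1447) x2=(1.2859, -1.1646, -1.4049) x3=(-1.8421, -0.1376, -0.5536)
step 10: x0=(1.3112, 0.9227, 1.3400) x1=(-0.8687, 1.2634, -1.1366) x2=(1.2447, -1.1009, -1.3715) x3=(-1.7743, -0.1015, -0.5304)
step 11: x0=(1.2517, 0.8482, 1.2899) x1=(-0.8250, 1.1968, -1.1264) x2=(1.1987, -1.0321, -1.3344) x3=(-1.6982, -0.0649, -0.5057)
step 12: x0=(1.1879, 0.7717, 1.2340) x1=(-0.7780, 1.1279, -1.1142) x2=(1.1483, -0.9587, -1.2939) x3=(-1.6146, -0.0280, -0.4798)
step 13: x0=(1.1201, 0.6934, 1.1729) x1=(-0.7278, 1.0571, -1.1002) x2=(1.0939, -0.8811, -1.2502) x3=(-1.5242, 0.0088, -0.4526)
step 14: x0=(1.0488, 0.6136, 1.1069) x1=(-0.6749, 0.9848, -1.0846) x2=(1.0359, -0.8001, -1.2038) x3=(-1.4279, 0.0454, -0.4242)
step 15: x0=(0.9743, 0.5327, 1.0367) x1=(-0.6194, 0.9113, -1.0675) x2=(0.9749, -0.7160, -1.1548) x3=(-1.3266, 0.0815, -0.3947)
step 16: x0=(0.8973, 0.4510, 0.9628) x1=(-0.5616, 0.8370, -1.0492) x2=(0.9112, -0.6296, -1.1038) x3=(-1.2211, 0.1169, -0.3641)
step 17: x0=(0.8180, 0.3688, 0.8857) x1=(-0.5020, 0.7621, -1.0300) x2=(0.8456, -0.5414, -1.0510) x3=(-1.1124, 0.1514, -0.3324)
step 18: x0=(0.7371, 0.2862, 0.8062) x1=(-0.4408, 0.6870, -1.0102) x2=(0.7785, -0.4519, -0.9968) x3=(-1.0015, 0.1851, -0.2996)
step 19: x0=(0.6549, 0.2036, 0.7248) x1=(-0.3784, 0.6120, -0.9900) x2=(0.7104, -0.3618, -0.9417) x3=(-0.8892, 0.2179, -0.2658)
step 20: x0=(0.5720, 0.1210, 0.6422) x1=(-0.3152, 0.5374, -0.9699) x2=(0.6421, -0.2715, -0.8860) x3=(-0.7765, 0.2500, -0.2308)
step 21: x0=(0.4888, 0.0386, 0.5590) x1=(-0.2516, 0.4632, -0.9502) x2=(0.5739, -0.1814, -0.8302) x3=(-0.6642, 0.2815, -0.1946)
step 22: x0=(0.4056, -0.0438, 0.4759) x1=(-0.1880, 0.3898, -0.9313) x2=(0.5067, -0.0920, -0.7745) x3=(-0.5532, 0.3128, -0.1571)
step 23: x0=(0.3228, -0.1263, 0.3936) x1=(-0.1248, 0.3170, -0.9136) x2=(0.4408, -0.0034, -0.7194) x3=(-0.4439, 0.3443, -0.1184)
step 24: x0=(0.2406, -0.2093, 0.3124) x1=(-0.0624, 0.2450, -0.8975) x2=(0.3770, 0.0842, -0.6651) x3=(-0.3370, 0.3768, -0.0782)
step 25: x0=(0.1590, -0.2934, 0.2328) x1=(-0.0012, 0.1734, -0.8836) x2=(0.3156, 0.1712, -0.6114) x3=(-0.2325, 0.4109, -0.0363)
step 26: x0=(0.0778, -0.3789, 0.1547) x1=(0.0588, 0.1018, -0.8724) x2=(0.2568, 0.2584, -0.5582) x3=(-0.1303, 0.4473, 0.0077)
step 27: x0=(-0.0032, -0.4664, 0.0781) x1=(0.1180, 0.0294, -0.8643) x2=(0.2001, 0.3466, -0.5053) x3=(-0.0298, 0.4862, 0.0542)
step 28: x0=(-0.0845, -0.5558, 0.0027) x1=(0.1771, -0.0441, -0.8590) x2=(0.1445, 0.4364, -0.4531) x3=(0.0696, 0.5276, 0.1037)
step 29: x0=(-0.1663, -0.6470, -0.0718) x1=(0.2365, -0.1188, -0.8559) x2=(0.0892, 0.5280, -0.4019) x3=(0.1688, 0.5708, 0.1564)
step 30: x0=(-0.2486, -0.7394, -0.1457) x1=(0.2966, -0.1944, -0.8547) x2=(0.0335, 0.6210, -0.3518) x3=(0.2685, 0.6153, 0.2121)
step 31: x0=(-0.3313, -0.8325, -0.2190) x1=(0.3574, -0.2705, -0.8549) x2=(-0.0230, 0.7151, -0.3028) x3=(0.3690, 0.6602, 0.2703)
step 32: x0=(-0.4144, -0.9257, -0.2918) x1=(0.4188, -0.3468, -0.8558) x2=(-0.0807, 0.8099, -0.2548) x3=(0.4705, 0.7047, 0.3302)
step 33: x0=(-0.4976, -1.0184, -0.3641) x1=(0.4808, -0.4229, -0.8572) x2=(-0.1394, 0.9046, -0.2077) x3=(0.5728, 0.7481, 0.3910)
step 34: x0=(-0.5806, -1.1098, -0.4358) x1=(0.5432, -0.4986, -0.8585) x2=(-0.1990, 0.9987, -0.1613) x3=(0.6753, 0.7898, 0.4519)
step 35: x0=(-0.6629, -1.1993, -0.5067) x1=(0.6057, -0.5733, -0.8594) x2=(-0.2593, 1.0915, -0.1157) x3=(0.7777, 0.8291, 0.5122)
step 36: x0=(-0.7441, -1.2863, -0.5768) x1=(0.6681, -0.6469, -0.8595) x2=(-0.3200, 1.1823, -0.0710) x3=(0.8791, 0.8656, 0.5711)
step 37: x0=(-0.8239, -1.3702, -0.6456) x1=(0.7301, -0.7189, -0.8587) x2=(-0.3807, 1.2704, -0.0272) x3=(0.9788, 0.8987, 0.6281)
step 38: x0=(-0.9017, -1.4503, -0.7131) x1=(0.7912, -0.7890, -0.8565) x2=(-0.4410, 1.3551, 0.0156) x3=(1.0763, 0.9280, 0.6824)

2.9349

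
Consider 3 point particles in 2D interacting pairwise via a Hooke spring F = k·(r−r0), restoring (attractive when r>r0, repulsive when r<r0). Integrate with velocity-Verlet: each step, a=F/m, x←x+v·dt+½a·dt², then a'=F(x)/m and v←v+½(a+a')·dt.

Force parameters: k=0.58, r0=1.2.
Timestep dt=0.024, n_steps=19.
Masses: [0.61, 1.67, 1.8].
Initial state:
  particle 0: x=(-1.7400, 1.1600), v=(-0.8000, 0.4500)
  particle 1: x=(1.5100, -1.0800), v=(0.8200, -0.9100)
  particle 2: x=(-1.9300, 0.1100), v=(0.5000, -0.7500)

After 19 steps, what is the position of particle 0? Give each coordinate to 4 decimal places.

(-1.8622, 1.1941)

step 0: x0=(-1.7400, 1.1600) x1=(1.5100, -1.0800) x2=(-1.9300, 0.1100)
step 1: x0=(-1.7586, 1.1704) x1=(1.5292, -1.1016) x2=(-1.9178, 0.0919)
step 2: x0=(-1.7759, 1.1800) x1=(1.5475, -1.1227) x2=(-1.9052, 0.0737)
step 3: x0=(-1.7919, 1.1888) x1=(1.5649, -1.1434) x2=(-1.8921, 0.0552)
step 4: x0=(-1.8066, 1.1967) x1=(1.5813, -1.1635) x2=(-1.8786, 0.0367)
step 5: x0=(-1.8200, 1.2036) x1=(1.5968, -1.1832) x2=(-1.8647, 0.0179)
step 6: x0=(-1.8321, 1.2097) x1=(1.6113, -1.2023) x2=(-1.8503, -0.0010)
step 7: x0=(-1.8428, 1.2148) x1=(1.6249, -1.2210) x2=(-1.8355, -0.0200)
step 8: x0=(-1.8522, 1.2190) x1=(1.6375, -1.2391) x2=(-1.8203, -0.0392)
step 9: x0=(-1.8602, 1.2221) x1=(1.6492, -1.2567) x2=(-1.8046, -0.0585)
step 10: x0=(-1.8667, 1.2242) x1=(1.6598, -1.2738) x2=(-1.7885, -0.0780)
step 11: x0=(-1.8719, 1.2253) x1=(1.6695, -1.2904) x2=(-1.7720, -0.0975)
step 12: x0=(-1.8757, 1.2253) x1=(1.6783, -1.3065) x2=(-1.7551, -0.1173)
step 13: x0=(-1.8781, 1.2243) x1=(1.6860, -1.3220) x2=(-1.7377, -0.1371)
step 14: x0=(-1.8791, 1.2221) x1=(1.6928, -1.3370) x2=(-1.7199, -0.1570)
step 15: x0=(-1.8786, 1.2188) x1=(1.6986, -1.3515) x2=(-1.7017, -0.1771)
step 16: x0=(-1.8766, 1.2143) x1=(1.7034, -1.3654) x2=(-1.6831, -0.1973)
step 17: x0=(-1.8733, 1.2087) x1=(1.7073, -1.3788) x2=(-1.6641, -0.2175)
step 18: x0=(-1.8684, 1.2020) x1=(1.7102, -1.3917) x2=(-1.6446, -0.2379)
step 19: x0=(-1.8622, 1.1941) x1=(1.7121, -1.4041) x2=(-1.6248, -0.2583)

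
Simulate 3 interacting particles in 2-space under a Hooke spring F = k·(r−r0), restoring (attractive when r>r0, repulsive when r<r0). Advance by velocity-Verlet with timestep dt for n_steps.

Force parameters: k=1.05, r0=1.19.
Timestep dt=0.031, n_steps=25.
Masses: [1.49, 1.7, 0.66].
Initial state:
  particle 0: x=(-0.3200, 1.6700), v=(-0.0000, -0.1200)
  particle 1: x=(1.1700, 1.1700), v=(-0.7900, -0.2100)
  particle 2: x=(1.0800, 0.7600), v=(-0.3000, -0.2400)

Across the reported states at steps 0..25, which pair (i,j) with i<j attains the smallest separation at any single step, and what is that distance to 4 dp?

step 0: x0=(-0.3200, 1.6700) x1=(1.1700, 1.1700) x2=(1.0800, 0.7600)
step 1: x0=(-0.3197, 1.6662) x1=(1.1455, 1.1637) x2=(1.0703, 0.7522)
step 2: x0=(-0.3190, 1.6620) x1=(1.1208, 1.1580) x2=(1.0597, 0.7436)
step 3: x0=(-0.3178, 1.6577) x1=(1.0960, 1.1528) x2=(1.0484, 0.7343)
step 4: x0=(-0.3161, 1.6531) x1=(1.0711, 1.1481) x2=(1.0364, 0.7241)
step 5: x0=(-0.3139, 1.6483) x1=(1.0461, 1.1439) x2=(1.0237, 0.7132)
step 6: x0=(-0.3114, 1.6432) x1=(1.0209, 1.1402) x2=(1.0104, 0.7016)
step 7: x0=(-0.3085, 1.6379) x1=(0.9956, 1.1371) x2=(0.9965, 0.6891)
step 8: x0=(-0.3052, 1.6324) x1=(0.9702, 1.1343) x2=(0.9821, 0.6759)
step 9: x0=(-0.3016, 1.6266) x1=(0.9447, 1.1321) x2=(0.9672, 0.6620)
step 10: x0=(-0.2976, 1.6207) x1=(0.9191, 1.1303) x2=(0.9519, 0.6474)
step 11: x0=(-0.2934, 1.6146) x1=(0.8934, 1.1290) x2=(0.9362, 0.6320)
step 12: x0=(-0.2889, 1.6083) x1=(0.8676, 1.1281) x2=(0.9201, 0.6160)
step 13: x0=(-0.2842, 1.6018) x1=(0.8418, 1.1276) x2=(0.9037, 0.5992)
step 14: x0=(-0.2793, 1.5951) x1=(0.8159, 1.1275) x2=(0.8870, 0.5819)
step 15: x0=(-0.2742, 1.5883) x1=(0.7899, 1.1278) x2=(0.8699, 0.5639)
step 16: x0=(-0.2689, 1.5813) x1=(0.7639, 1.1285) x2=(0.8527, 0.5454)
step 17: x0=(-0.2635, 1.5742) x1=(0.7378, 1.1295) x2=(0.8352, 0.5263)
step 18: x0=(-0.2580, 1.5670) x1=(0.7118, 1.1308) x2=(0.8174, 0.5066)
step 19: x0=(-0.2525, 1.5597) x1=(0.6858, 1.1324) x2=(0.7995, 0.4865)
step 20: x0=(-0.2468, 1.5522) x1=(0.6598, 1.1342) x2=(0.7813, 0.4659)
step 21: x0=(-0.2412, 1.5447) x1=(0.6339, 1.1363) x2=(0.7630, 0.4449)
step 22: x0=(-0.2355, 1.5370) x1=(0.6080, 1.1387) x2=(0.7445, 0.4235)
step 23: x0=(-0.2299, 1.5293) x1=(0.5822, 1.1412) x2=(0.7259, 0.4017)
step 24: x0=(-0.2244, 1.5216) x1=(0.5565, 1.1440) x2=(0.7071, 0.3796)
step 25: x0=(-0.2189, 1.5137) x1=(0.5310, 1.1469) x2=(0.6881, 0.3572)

pair (1,2), distance 0.4184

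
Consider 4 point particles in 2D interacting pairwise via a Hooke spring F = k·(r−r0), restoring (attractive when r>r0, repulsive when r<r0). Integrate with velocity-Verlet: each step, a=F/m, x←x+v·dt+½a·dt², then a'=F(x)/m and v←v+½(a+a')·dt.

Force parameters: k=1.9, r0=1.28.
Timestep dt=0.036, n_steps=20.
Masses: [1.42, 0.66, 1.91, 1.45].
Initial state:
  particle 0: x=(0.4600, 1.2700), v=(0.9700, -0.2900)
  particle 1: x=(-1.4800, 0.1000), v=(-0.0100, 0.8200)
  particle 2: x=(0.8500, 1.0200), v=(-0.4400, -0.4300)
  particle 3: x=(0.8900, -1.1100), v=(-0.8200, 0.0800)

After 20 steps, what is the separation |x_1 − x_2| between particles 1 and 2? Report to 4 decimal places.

0.5542

step 0: x0=(0.4600, 1.2700) x1=(-1.4800, 0.1000) x2=(0.8500, 1.0200) x3=(0.8900, -1.1100)
step 1: x0=(0.4938, 1.2585) x1=(-1.4744, 0.1301) x2=(0.8339, 1.0034) x3=(0.8593, -1.1049)
step 2: x0=(0.5252, 1.2452) x1=(-1.4569, 0.1613) x2=(0.8172, 0.9845) x3=(0.8262, -1.0955)
step 3: x0=(0.5541, 1.2302) x1=(-1.4279, 0.1933) x2=(0.8000, 0.9634) x3=(0.7908, -1.0818)
step 4: x0=(0.5808, 1.2138) x1=(-1.3878, 0.2259) x2=(0.7823, 0.9399) x3=(0.7535, -1.0639)
step 5: x0=(0.6051, 1.1963) x1=(-1.3372, 0.2588) x2=(0.7641, 0.9141) x3=(0.7142, -1.0421)
step 6: x0=(0.6274, 1.1779) x1=(-1.2767, 0.2919) x2=(0.7454, 0.8860) x3=(0.6733, -1.0164)
step 7: x0=(0.6478, 1.1588) x1=(-1.2072, 0.3249) x2=(0.7260, 0.8557) x3=(0.6308, -0.9871)
step 8: x0=(0.6665, 1.1394) x1=(-1.1295, 0.3577) x2=(0.7060, 0.8231) x3=(0.5871, -0.9544)
step 9: x0=(0.6839, 1.1197) x1=(-1.0447, 0.3900) x2=(0.6854, 0.7885) x3=(0.5423, -0.9186)
step 10: x0=(0.7003, 1.0999) x1=(-0.9538, 0.4218) x2=(0.6641, 0.7520) x3=(0.4966, -0.8799)
step 11: x0=(0.7159, 1.0802) x1=(-0.8579, 0.4529) x2=(0.6421, 0.7137) x3=(0.4502, -0.8386)
step 12: x0=(0.7310, 1.0607) x1=(-0.7582, 0.4833) x2=(0.6196, 0.6739) x3=(0.4034, -0.7951)
step 13: x0=(0.7458, 1.0413) x1=(-0.6559, 0.5129) x2=(0.5965, 0.6327) x3=(0.3563, -0.7497)
step 14: x0=(0.7605, 1.0223) x1=(-0.5521, 0.5419) x2=(0.5732, 0.5903) x3=(0.3091, -0.7027)
step 15: x0=(0.7754, 1.0036) x1=(-0.4480, 0.5702) x2=(0.5495, 0.5469) x3=(0.2619, -0.6545)
step 16: x0=(0.7906, 0.9854) x1=(-0.3446, 0.5981) x2=(0.5258, 0.5027) x3=(0.2148, -0.6054)
step 17: x0=(0.8063, 0.9676) x1=(-0.2429, 0.6260) x2=(0.5023, 0.4578) x3=(0.1678, -0.5558)
step 18: x0=(0.8227, 0.9504) x1=(-0.1438, 0.6542) x2=(0.4790, 0.4122) x3=(0.1210, -0.5060)
step 19: x0=(0.8399, 0.9338) x1=(-0.0478, 0.6832) x2=(0.4561, 0.3659) x3=(0.0743, -0.4563)
step 20: x0=(0.8580, 0.9176) x1=(0.0447, 0.7137) x2=(0.4338, 0.3191) x3=(0.0276, -0.4069)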